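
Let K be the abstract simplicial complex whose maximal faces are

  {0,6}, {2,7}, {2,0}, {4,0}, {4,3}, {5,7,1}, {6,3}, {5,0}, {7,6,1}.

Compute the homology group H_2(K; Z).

H_2 ≅ 0.

We work with the vertex ordering 0 < 1 < 2 < 3 < 4 < 5 < 6 < 7. The simplices of K, each written with vertices in increasing order, are:

  0-simplices (8): [0], [1], [2], [3], [4], [5], [6], [7]
  1-simplices (12): [0,2], [0,4], [0,5], [0,6], [1,5], [1,6], [1,7], [2,7], [3,4], [3,6], [5,7], [6,7]
  2-simplices (2): [1,5,7], [1,6,7]

so the chain groups are C_0 ≅ Z^8, C_1 ≅ Z^12, C_2 ≅ Z^2.

Boundary ∂_1: C_1 → C_0 sends each edge [p,q] (with p < q) to q − p. For instance
  ∂[0,2] = [2] − [0].
As a 8×12 matrix over Z this has rank 7, with invariant factors (1,1,1,1,1,1,1).

The boundary map ∂_2: C_2 → C_1 maps a triangle to the signed sum of its edges. For instance
  ∂[1,6,7] = [6,7] − [1,7] + [1,6],
  ∂[1,5,7] = [5,7] − [1,7] + [1,5].
The resulting 12×2 matrix has rank 2, and its Smith normal form has invariant factors (1,1).

Computing H_k = (kernel of ∂_k) / (image of ∂_{k+1}):

  H_2: rank ker ∂_2 − rank ∂_3 = (2 − 2) − 0 = 0, and there is no ∂_3, so H_2 ≅ 0.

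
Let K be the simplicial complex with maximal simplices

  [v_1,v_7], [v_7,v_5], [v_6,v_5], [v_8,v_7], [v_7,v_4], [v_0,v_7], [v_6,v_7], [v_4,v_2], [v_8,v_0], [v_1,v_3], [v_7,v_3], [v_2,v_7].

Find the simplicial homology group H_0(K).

H_0 = Z.

Fix the vertex order v_0 < v_1 < v_2 < v_3 < v_4 < v_5 < v_6 < v_7 < v_8 and write every simplex with vertices in increasing order. Then dim K = 1 and the simplices of K are:

  0-simplices (9): [v_0], [v_1], [v_2], [v_3], [v_4], [v_5], [v_6], [v_7], [v_8]
  1-simplices (12): [v_0,v_7], [v_0,v_8], [v_1,v_3], [v_1,v_7], [v_2,v_4], [v_2,v_7], [v_3,v_7], [v_4,v_7], [v_5,v_6], [v_5,v_7], [v_6,v_7], [v_7,v_8]

giving chain groups C_0 ≅ Z^9, C_1 ≅ Z^12.

Boundary ∂_1: C_1 → C_0 sends each edge [p,q] (with p < q) to q − p.
This gives a 9×12 integer matrix of rank 8; reducing to Smith normal form yields diagonal entries (1,1,1,1,1,1,1,1).

From H_k ≅ ker(∂_k) / im(∂_{k+1}) we obtain:

  H_0: rank C_0 − rank ∂_1 = 9 − 8 = 1, and the invariant factors of ∂_1 are all 1, so H_0 = Z.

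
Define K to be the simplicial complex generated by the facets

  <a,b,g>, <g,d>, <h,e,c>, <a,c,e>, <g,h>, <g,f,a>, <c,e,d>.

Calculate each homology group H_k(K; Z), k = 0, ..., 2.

K has 8 vertices, 14 edges, 5 triangles.
rank ∂_0 = 0, rank ∂_1 = 7 ⇒ b_0 = 8 − 0 − 7 = 1; all invariant factors of ∂_1 are 1 so no torsion. So H_0 ≅ Z.
rank ∂_1 = 7, rank ∂_2 = 5 ⇒ b_1 = 14 − 7 − 5 = 2; all invariant factors of ∂_2 are 1 so no torsion. So H_1 ≅ Z^2.
rank ∂_2 = 5, rank ∂_3 = 0 ⇒ b_2 = 5 − 5 − 0 = 0. So H_2 ≅ 0.

H_0 ≅ Z,  H_1 ≅ Z^2,  H_2 = 0.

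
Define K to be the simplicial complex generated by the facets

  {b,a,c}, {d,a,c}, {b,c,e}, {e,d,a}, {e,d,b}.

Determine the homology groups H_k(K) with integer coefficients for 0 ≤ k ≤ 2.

Fix the vertex order a < b < c < d < e and write every simplex with vertices in increasing order. Then dim K = 2 and the simplices of K are:

  0-simplices (5): a, b, c, d, e
  1-simplices (10): ab, ac, ad, ae, bc, bd, be, cd, ce, de
  2-simplices (5): abc, acd, ade, bce, bde

Hence C_0 ≅ Z^5, C_1 ≅ Z^10, C_2 ≅ Z^5.

∂_1: C_1 → C_0 sends each edge [p,q] (with p < q) to q − p. For instance
  ∂bc = c − b.
This gives a 5×10 integer matrix of rank 4; reducing to Smith normal form yields diagonal entries (1,1,1,1).

The boundary map ∂_2: C_2 → C_1 sends each 2-simplex [p,q,r] to [q,r] − [p,r] + [p,q]. For instance
  ∂bce = ce − be + bc,
  ∂acd = cd − ad + ac.
The 10×5 boundary matrix has rank 5 and Smith normal form diag(1,1,1,1,1).

Computing H_k = (kernel of ∂_k) / (image of ∂_{k+1}):

  H_0: rank C_0 − rank ∂_1 = 5 − 4 = 1, and the invariant factors of ∂_1 are all 1, so H_0 = Z.
  H_1: rank ker ∂_1 − rank ∂_2 = (10 − 4) − 5 = 1, and the invariant factors of ∂_2 are all 1, so H_1 = Z.
  H_2: rank ker ∂_2 − rank ∂_3 = (5 − 5) − 0 = 0, and there is no ∂_3, so H_2 = 0.

H_0 ≅ Z,  H_1 ≅ Z,  H_2 = 0.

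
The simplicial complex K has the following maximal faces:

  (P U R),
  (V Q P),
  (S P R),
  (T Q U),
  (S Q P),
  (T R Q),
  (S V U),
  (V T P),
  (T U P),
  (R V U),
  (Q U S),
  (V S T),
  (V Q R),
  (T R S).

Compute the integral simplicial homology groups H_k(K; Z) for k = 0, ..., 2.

Order the vertices as P < Q < R < S < T < U < V. Listing each simplex with vertices in this order, K has dimension 2 with simplices:

  0-simplices (7): P, Q, R, S, T, U, V
  1-simplices (21): PQ, PR, PS, PT, PU, PV, QR, QS, QT, QU, QV, RS, RT, RU, RV, ST, SU, SV, TU, TV, UV
  2-simplices (14): PQS, PQV, PRS, PRU, PTU, PTV, QRT, QRV, QSU, QTU, RST, RUV, STV, SUV

so the chain groups are C_0 ≅ Z^7, C_1 ≅ Z^21, C_2 ≅ Z^14.

The boundary map ∂_1: C_1 → C_0 maps an edge to its endpoints' difference, ∂[p,q] = q − p. For instance
  ∂QV = V − Q.
This gives a 7×21 integer matrix of rank 6; reducing to Smith normal form yields diagonal entries (1,1,1,1,1,1).

Boundary ∂_2: C_2 → C_1 sends each 2-simplex [p,q,r] to [q,r] − [p,r] + [p,q]. For instance
  ∂PQS = QS − PS + PQ,
  ∂SUV = UV − SV + SU.
The 21×14 boundary matrix has rank 13 and Smith normal form diag(1,1,1,1,1,1,1,1,1,1,1,1,1).

From H_k ≅ ker(∂_k) / im(∂_{k+1}) we obtain:

  H_0: rank C_0 − rank ∂_1 = 7 − 6 = 1, and the invariant factors of ∂_1 are all 1, so H_0 ≅ Z.
  H_1: rank ker ∂_1 − rank ∂_2 = (21 − 6) − 13 = 2, and the invariant factors of ∂_2 are all 1, so H_1 ≅ Z^2.
  H_2: rank ker ∂_2 − rank ∂_3 = (14 − 13) − 0 = 1, and there is no ∂_3, so H_2 ≅ Z.

As a check, the Euler characteristic is 7 − 21 + 14 = 0, which agrees with 1 − 2 + 1 = 0.

H_0 = Z,  H_1 = Z^2,  H_2 = Z.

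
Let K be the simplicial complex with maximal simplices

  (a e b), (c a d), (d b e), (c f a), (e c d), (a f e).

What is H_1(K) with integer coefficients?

Order the vertices as a < b < c < d < e < f. Listing each simplex with vertices in this order, K has dimension 2 with simplices:

  0-simplices (6): a, b, c, d, e, f
  1-simplices (12): ab, ac, ad, ae, af, bd, be, cd, ce, cf, de, ef
  2-simplices (6): abe, acd, acf, aef, bde, cde

Hence C_0 ≅ Z^6, C_1 ≅ Z^12, C_2 ≅ Z^6.

The boundary map ∂_1: C_1 → C_0 is given by ∂[p,q] = [q] − [p].
The resulting 6×12 matrix has rank 5, and its Smith normal form has invariant factors (1,1,1,1,1).

∂_2: C_2 → C_1 acts by ∂[p,q,r] = [q,r] − [p,r] + [p,q]. For instance
  ∂acf = cf − af + ac,
  ∂abe = be − ae + ab.
The 12×6 boundary matrix has rank 6 and Smith normal form diag(1,1,1,1,1,1).

Now H_k = ker ∂_k / im ∂_{k+1}, so:

  H_1: rank ker ∂_1 − rank ∂_2 = (12 − 5) − 6 = 1, and the invariant factors of ∂_2 are all 1, so H_1 ≅ Z.

H_1 ≅ Z.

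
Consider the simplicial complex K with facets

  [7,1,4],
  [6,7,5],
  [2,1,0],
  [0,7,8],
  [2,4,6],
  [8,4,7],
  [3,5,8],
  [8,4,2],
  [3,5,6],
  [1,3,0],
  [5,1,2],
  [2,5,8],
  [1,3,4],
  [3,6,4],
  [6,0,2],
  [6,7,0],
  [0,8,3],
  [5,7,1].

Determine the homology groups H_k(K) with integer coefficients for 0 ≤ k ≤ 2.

Order the vertices as 0 < 1 < 2 < 3 < 4 < 5 < 6 < 7 < 8. Listing each simplex with vertices in this order, K has dimension 2 with simplices:

  0-simplices (9): [0], [1], [2], [3], [4], [5], [6], [7], [8]
  1-simplices (27): (27 of them)
  2-simplices (18): [0,1,2], [0,1,3], [0,2,6], [0,3,8], [0,6,7], [0,7,8], [1,2,5], [1,3,4], [1,4,7], [1,5,7], [2,4,6], [2,4,8], [2,5,8], [3,4,6], [3,5,6], [3,5,8], [4,7,8], [5,6,7]

Hence C_0 ≅ Z^9, C_1 ≅ Z^27, C_2 ≅ Z^18.

Boundary ∂_1: C_1 → C_0 is given by ∂[p,q] = [q] − [p].
The resulting 9×27 matrix has rank 8, and its Smith normal form has invariant factors (1,1,1,1,1,1,1,1).

The boundary map ∂_2: C_2 → C_1 maps a triangle to the signed sum of its edges. For instance
  ∂[2,4,6] = [4,6] − [2,6] + [2,4],
  ∂[0,1,3] = [1,3] − [0,3] + [0,1].
As a 27×18 matrix over Z this has rank 17, with invariant factors (1,1,1,1,1,1,1,1,1,1,1,1,1,1,1,1,1).

Computing H_k = (kernel of ∂_k) / (image of ∂_{k+1}):

  H_0: rank C_0 − rank ∂_1 = 9 − 8 = 1, and the invariant factors of ∂_1 are all 1, so H_0 ≅ Z.
  H_1: rank ker ∂_1 − rank ∂_2 = (27 − 8) − 17 = 2, and the invariant factors of ∂_2 are all 1, so H_1 ≅ Z^2.
  H_2: rank ker ∂_2 − rank ∂_3 = (18 − 17) − 0 = 1, and there is no ∂_3, so H_2 ≅ Z.

H_0 ≅ Z,  H_1 ≅ Z^2,  H_2 ≅ Z.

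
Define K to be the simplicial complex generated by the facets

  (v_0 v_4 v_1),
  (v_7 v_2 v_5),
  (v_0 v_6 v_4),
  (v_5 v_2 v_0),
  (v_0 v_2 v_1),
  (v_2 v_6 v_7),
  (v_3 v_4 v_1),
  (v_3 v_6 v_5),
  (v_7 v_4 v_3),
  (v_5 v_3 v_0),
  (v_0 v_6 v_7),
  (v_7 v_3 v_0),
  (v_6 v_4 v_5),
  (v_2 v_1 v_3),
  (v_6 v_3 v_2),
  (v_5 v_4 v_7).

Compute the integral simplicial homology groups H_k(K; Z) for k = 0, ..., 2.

K has 8 vertices, 24 edges, 16 triangles.
rank ∂_0 = 0, rank ∂_1 = 7 ⇒ b_0 = 8 − 0 − 7 = 1; all invariant factors of ∂_1 are 1 so no torsion. So H_0 ≅ Z.
rank ∂_1 = 7, rank ∂_2 = 15 ⇒ b_1 = 24 − 7 − 15 = 2; all invariant factors of ∂_2 are 1 so no torsion. So H_1 ≅ Z^2.
rank ∂_2 = 15, rank ∂_3 = 0 ⇒ b_2 = 16 − 15 − 0 = 1. So H_2 ≅ Z.

H_0 = Z,  H_1 = Z^2,  H_2 = Z.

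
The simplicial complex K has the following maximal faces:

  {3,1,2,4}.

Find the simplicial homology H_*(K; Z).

H_0 ≅ Z,  H_1 = 0,  H_2 = 0,  H_3 = 0.

Fix the vertex order 1 < 2 < 3 < 4 and write every simplex with vertices in increasing order. Then dim K = 3 and the simplices of K are:

  0-simplices (4): [1], [2], [3], [4]
  1-simplices (6): [1,2], [1,3], [1,4], [2,3], [2,4], [3,4]
  2-simplices (4): [1,2,3], [1,2,4], [1,3,4], [2,3,4]
  3-simplices (1): [1,2,3,4]

giving chain groups C_0 ≅ Z^4, C_1 ≅ Z^6, C_2 ≅ Z^4, C_3 ≅ Z^1.

∂_1: C_1 → C_0 is given by ∂[p,q] = [q] − [p]. For instance
  ∂[3,4] = [4] − [3].
This gives a 4×6 integer matrix of rank 3; reducing to Smith normal form yields diagonal entries (1,1,1).

The boundary map ∂_2: C_2 → C_1 sends each 2-simplex [p,q,r] to [q,r] − [p,r] + [p,q]. For instance
  ∂[1,2,3] = [2,3] − [1,3] + [1,2],
  ∂[1,3,4] = [3,4] − [1,4] + [1,3].
This gives a 6×4 integer matrix of rank 3; reducing to Smith normal form yields diagonal entries (1,1,1).

∂_3: C_3 → C_2 sends each 3-simplex σ to the alternating sum Σ_i (−1)^i (σ with its i-th vertex removed). For instance
  ∂[1,2,3,4] = [2,3,4] − [1,3,4] + [1,2,4] − [1,2,3].
The resulting 4×1 matrix has rank 1, and its Smith normal form has invariant factors (1).

Reading off H_k = ker ∂_k / im ∂_{k+1}:

  H_0: rank C_0 − rank ∂_1 = 4 − 3 = 1, and the invariant factors of ∂_1 are all 1, so H_0 ≅ Z.
  H_1: rank ker ∂_1 − rank ∂_2 = (6 − 3) − 3 = 0, and the invariant factors of ∂_2 are all 1, so H_1 ≅ 0.
  H_2: rank ker ∂_2 − rank ∂_3 = (4 − 3) − 1 = 0, and the invariant factors of ∂_3 are all 1, so H_2 ≅ 0.
  H_3: rank ker ∂_3 − rank ∂_4 = (1 − 1) − 0 = 0, and there is no ∂_4, so H_3 ≅ 0.

(K is a triangulation of the 3-simplex.)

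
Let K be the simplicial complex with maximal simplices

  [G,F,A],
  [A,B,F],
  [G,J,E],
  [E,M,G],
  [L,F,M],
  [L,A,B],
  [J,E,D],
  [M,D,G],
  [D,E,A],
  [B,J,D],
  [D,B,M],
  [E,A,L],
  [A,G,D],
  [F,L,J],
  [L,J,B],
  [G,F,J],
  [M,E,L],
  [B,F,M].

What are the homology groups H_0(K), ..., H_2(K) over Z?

Order the vertices as A < B < D < E < F < G < J < L < M. Listing each simplex with vertices in this order, K has dimension 2 with simplices:

  0-simplices (9): A, B, D, E, F, G, J, L, M
  1-simplices (27): AB, AD, AE, AF, AG, AL, BD, BF, BJ, BL, BM, DE, DG, DJ, DM, EG, EJ, EL, EM, FG, FJ, FL, FM, GJ, GM, JL, LM
  2-simplices (18): ABF, ABL, ADE, ADG, AEL, AFG, BDJ, BDM, BFM, BJL, DEJ, DGM, EGJ, EGM, ELM, FGJ, FJL, FLM

so the chain groups are C_0 ≅ Z^9, C_1 ≅ Z^27, C_2 ≅ Z^18.

The boundary map ∂_1: C_1 → C_0 is given by ∂[p,q] = [q] − [p].
This gives a 9×27 integer matrix of rank 8; reducing to Smith normal form yields diagonal entries (1,1,1,1,1,1,1,1).

The boundary map ∂_2: C_2 → C_1 sends each 2-simplex [p,q,r] to [q,r] − [p,r] + [p,q]. For instance
  ∂FJL = JL − FL + FJ,
  ∂BFM = FM − BM + BF.
The 27×18 boundary matrix has rank 18 and Smith normal form diag(1,1,1,1,1,1,1,1,1,1,1,1,1,1,1,1,1,2).

Reading off H_k = ker ∂_k / im ∂_{k+1}:

  H_0: rank C_0 − rank ∂_1 = 9 − 8 = 1, and the invariant factors of ∂_1 are all 1, so H_0 ≅ Z.
  H_1: rank ker ∂_1 − rank ∂_2 = (27 − 8) − 18 = 1, and ∂_2 has invariant factor 2 > 1, so H_1 ≅ Z ⊕ Z_2.
  H_2: rank ker ∂_2 − rank ∂_3 = (18 − 18) − 0 = 0, and there is no ∂_3, so H_2 ≅ 0.

H_0 = Z,  H_1 = Z ⊕ Z_2,  H_2 = 0.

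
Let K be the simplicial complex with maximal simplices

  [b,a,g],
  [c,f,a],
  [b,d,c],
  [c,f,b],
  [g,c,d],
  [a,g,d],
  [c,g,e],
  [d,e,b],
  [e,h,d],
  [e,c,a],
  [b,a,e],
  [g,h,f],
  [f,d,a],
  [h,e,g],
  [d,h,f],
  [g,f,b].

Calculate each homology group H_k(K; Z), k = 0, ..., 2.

H_0 ≅ Z,  H_1 ≅ Z^2,  H_2 ≅ Z.

Take the total order a < b < c < d < e < f < g < h on the vertex set. Then K (dimension 2) consists of the simplices:

  0-simplices (8): a, b, c, d, e, f, g, h
  1-simplices (24): ab, ac, ad, ae, af, ag, bc, bd, be, bf, bg, cd, ce, cf, cg, de, df, dg, dh, eg, eh, fg, fh, gh
  2-simplices (16): abe, abg, ace, acf, adf, adg, bcd, bcf, bde, bfg, cdg, ceg, deh, dfh, egh, fgh

so the chain groups are C_0 ≅ Z^8, C_1 ≅ Z^24, C_2 ≅ Z^16.

The boundary map ∂_1: C_1 → C_0 sends each edge [p,q] (with p < q) to q − p.
The 8×24 boundary matrix has rank 7 and Smith normal form diag(1,1,1,1,1,1,1).

The boundary map ∂_2: C_2 → C_1 sends each 2-simplex [p,q,r] to [q,r] − [p,r] + [p,q]. For instance
  ∂bde = de − be + bd,
  ∂egh = gh − eh + eg.
The 24×16 boundary matrix has rank 15 and Smith normal form diag(1,1,1,1,1,1,1,1,1,1,1,1,1,1,1).

Reading off H_k = ker ∂_k / im ∂_{k+1}:

  H_0: rank C_0 − rank ∂_1 = 8 − 7 = 1, and the invariant factors of ∂_1 are all 1, so H_0 ≅ Z.
  H_1: rank ker ∂_1 − rank ∂_2 = (24 − 7) − 15 = 2, and the invariant factors of ∂_2 are all 1, so H_1 ≅ Z^2.
  H_2: rank ker ∂_2 − rank ∂_3 = (16 − 15) − 0 = 1, and there is no ∂_3, so H_2 ≅ Z.

As a check, the Euler characteristic is 8 − 24 + 16 = 0, which agrees with 1 − 2 + 1 = 0.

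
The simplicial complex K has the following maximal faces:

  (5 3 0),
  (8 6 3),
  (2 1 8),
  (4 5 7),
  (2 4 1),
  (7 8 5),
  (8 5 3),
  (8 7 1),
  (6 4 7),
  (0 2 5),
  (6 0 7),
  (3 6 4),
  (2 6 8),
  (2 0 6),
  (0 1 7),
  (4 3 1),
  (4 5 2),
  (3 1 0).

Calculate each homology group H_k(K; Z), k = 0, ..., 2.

H_0 ≅ Z,  H_1 ≅ Z^2,  H_2 ≅ Z.

Fix the vertex order 0 < 1 < 2 < 3 < 4 < 5 < 6 < 7 < 8 and write every simplex with vertices in increasing order. Then dim K = 2 and the simplices of K are:

  0-simplices (9): [0], [1], [2], [3], [4], [5], [6], [7], [8]
  1-simplices (27): (27 of them)
  2-simplices (18): [0,1,3], [0,1,7], [0,2,5], [0,2,6], [0,3,5], [0,6,7], [1,2,4], [1,2,8], [1,3,4], [1,7,8], [2,4,5], [2,6,8], [3,4,6], [3,5,8], [3,6,8], [4,5,7], [4,6,7], [5,7,8]

giving chain groups C_0 ≅ Z^9, C_1 ≅ Z^27, C_2 ≅ Z^18.

The boundary map ∂_1: C_1 → C_0 maps an edge to its endpoints' difference, ∂[p,q] = q − p.
As a 9×27 matrix over Z this has rank 8, with invariant factors (1,1,1,1,1,1,1,1).

Boundary ∂_2: C_2 → C_1 maps a triangle to the signed sum of its edges. For instance
  ∂[3,4,6] = [4,6] − [3,6] + [3,4],
  ∂[1,2,8] = [2,8] − [1,8] + [1,2].
The 27×18 boundary matrix has rank 17 and Smith normal form diag(1,1,1,1,1,1,1,1,1,1,1,1,1,1,1,1,1).

From H_k ≅ ker(∂_k) / im(∂_{k+1}) we obtain:

  H_0: rank C_0 − rank ∂_1 = 9 − 8 = 1, and the invariant factors of ∂_1 are all 1, so H_0 ≅ Z.
  H_1: rank ker ∂_1 − rank ∂_2 = (27 − 8) − 17 = 2, and the invariant factors of ∂_2 are all 1, so H_1 ≅ Z^2.
  H_2: rank ker ∂_2 − rank ∂_3 = (18 − 17) − 0 = 1, and there is no ∂_3, so H_2 ≅ Z.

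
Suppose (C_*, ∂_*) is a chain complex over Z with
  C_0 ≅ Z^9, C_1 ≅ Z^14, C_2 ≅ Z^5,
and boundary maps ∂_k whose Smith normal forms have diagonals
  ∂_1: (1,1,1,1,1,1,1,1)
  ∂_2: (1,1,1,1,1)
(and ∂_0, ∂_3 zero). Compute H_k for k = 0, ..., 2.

H_0 = Z,  H_1 = Z,  H_2 = 0.

H_0: b_0 = 9 − 0 − 8 = 1; torsion from ∂_1 factors > 1: none. So H_0 = Z.
H_1: b_1 = 14 − 8 − 5 = 1; torsion from ∂_2 factors > 1: none. So H_1 = Z.
H_2: b_2 = 5 − 5 − 0 = 0; torsion from ∂_3 factors > 1: none. So H_2 = 0.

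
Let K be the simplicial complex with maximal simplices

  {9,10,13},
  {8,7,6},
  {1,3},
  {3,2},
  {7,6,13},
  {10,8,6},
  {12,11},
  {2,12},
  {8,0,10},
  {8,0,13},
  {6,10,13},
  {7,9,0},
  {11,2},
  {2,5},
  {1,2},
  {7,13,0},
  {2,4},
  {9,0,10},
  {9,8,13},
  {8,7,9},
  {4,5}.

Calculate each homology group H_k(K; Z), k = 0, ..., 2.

H_0 = Z^2,  H_1 = Z^3 ⊕ Z/2,  H_2 = 0.

K has 14 vertices, 27 edges, 12 triangles.
rank ∂_0 = 0, rank ∂_1 = 12 ⇒ b_0 = 14 − 0 − 12 = 2; all invariant factors of ∂_1 are 1 so no torsion. So H_0 ≅ Z^2.
rank ∂_1 = 12, rank ∂_2 = 12 ⇒ b_1 = 27 − 12 − 12 = 3; ∂_2 has invariant factor(s) [2] giving torsion. So H_1 ≅ Z^3 ⊕ Z/2.
rank ∂_2 = 12, rank ∂_3 = 0 ⇒ b_2 = 12 − 12 − 0 = 0. So H_2 ≅ 0.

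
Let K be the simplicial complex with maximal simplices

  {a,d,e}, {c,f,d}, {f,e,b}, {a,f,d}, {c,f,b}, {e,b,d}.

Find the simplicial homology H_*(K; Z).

Take the total order a < b < c < d < e < f on the vertex set. Then K (dimension 2) consists of the simplices:

  0-simplices (6): a, b, c, d, e, f
  1-simplices (12): ad, ae, af, bc, bd, be, bf, cd, cf, de, df, ef
  2-simplices (6): ade, adf, bcf, bde, bef, cdf

so the chain groups are C_0 ≅ Z^6, C_1 ≅ Z^12, C_2 ≅ Z^6.

Boundary ∂_1: C_1 → C_0 sends each edge [p,q] (with p < q) to q − p.
As a 6×12 matrix over Z this has rank 5, with invariant factors (1,1,1,1,1).

Boundary ∂_2: C_2 → C_1 sends each 2-simplex [p,q,r] to [q,r] − [p,r] + [p,q]. For instance
  ∂bcf = cf − bf + bc,
  ∂ade = de − ae + ad.
As a 12×6 matrix over Z this has rank 6, with invariant factors (1,1,1,1,1,1).

Reading off H_k = ker ∂_k / im ∂_{k+1}:

  H_0: rank C_0 − rank ∂_1 = 6 − 5 = 1, and the invariant factors of ∂_1 are all 1, so H_0 = Z.
  H_1: rank ker ∂_1 − rank ∂_2 = (12 − 5) − 6 = 1, and the invariant factors of ∂_2 are all 1, so H_1 = Z.
  H_2: rank ker ∂_2 − rank ∂_3 = (6 − 6) − 0 = 0, and there is no ∂_3, so H_2 = 0.

(K is a triangulation of the cylinder S^1 x I.)

H_0 ≅ Z,  H_1 ≅ Z,  H_2 = 0.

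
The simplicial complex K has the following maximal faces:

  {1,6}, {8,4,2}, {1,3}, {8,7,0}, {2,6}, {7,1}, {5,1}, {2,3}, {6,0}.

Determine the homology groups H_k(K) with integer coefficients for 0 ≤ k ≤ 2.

Fix the vertex order 0 < 1 < 2 < 3 < 4 < 5 < 6 < 7 < 8 and write every simplex with vertices in increasing order. Then dim K = 2 and the simplices of K are:

  0-simplices (9): [0], [1], [2], [3], [4], [5], [6], [7], [8]
  1-simplices (13): [0,6], [0,7], [0,8], [1,3], [1,5], [1,6], [1,7], [2,3], [2,4], [2,6], [2,8], [4,8], [7,8]
  2-simplices (2): [0,7,8], [2,4,8]

Hence C_0 ≅ Z^9, C_1 ≅ Z^13, C_2 ≅ Z^2.

Boundary ∂_1: C_1 → C_0 maps an edge to its endpoints' difference, ∂[p,q] = q − p. For instance
  ∂[1,7] = [7] − [1].
As a 9×13 matrix over Z this has rank 8, with invariant factors (1,1,1,1,1,1,1,1).

The boundary map ∂_2: C_2 → C_1 acts by ∂[p,q,r] = [q,r] − [p,r] + [p,q]. For instance
  ∂[0,7,8] = [7,8] − [0,8] + [0,7],
  ∂[2,4,8] = [4,8] − [2,8] + [2,4].
The 13×2 boundary matrix has rank 2 and Smith normal form diag(1,1).

Computing H_k = (kernel of ∂_k) / (image of ∂_{k+1}):

  H_0: rank C_0 − rank ∂_1 = 9 − 8 = 1, and the invariant factors of ∂_1 are all 1, so H_0 = Z.
  H_1: rank ker ∂_1 − rank ∂_2 = (13 − 8) − 2 = 3, and the invariant factors of ∂_2 are all 1, so H_1 = Z^3.
  H_2: rank ker ∂_2 − rank ∂_3 = (2 − 2) − 0 = 0, and there is no ∂_3, so H_2 = 0.

H_0 ≅ Z,  H_1 ≅ Z^3,  H_2 = 0.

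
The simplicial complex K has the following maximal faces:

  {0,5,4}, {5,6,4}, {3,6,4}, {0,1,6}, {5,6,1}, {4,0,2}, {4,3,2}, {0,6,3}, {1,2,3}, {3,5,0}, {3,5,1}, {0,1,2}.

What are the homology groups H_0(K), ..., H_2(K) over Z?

H_0 = Z,  H_1 = Z/2Z,  H_2 = 0.

Fix the vertex order 0 < 1 < 2 < 3 < 4 < 5 < 6 and write every simplex with vertices in increasing order. Then dim K = 2 and the simplices of K are:

  0-simplices (7): [0], [1], [2], [3], [4], [5], [6]
  1-simplices (18): [0,1], [0,2], [0,3], [0,4], [0,5], [0,6], [1,2], [1,3], [1,5], [1,6], [2,3], [2,4], [3,4], [3,5], [3,6], [4,5], [4,6], [5,6]
  2-simplices (12): [0,1,2], [0,1,6], [0,2,4], [0,3,5], [0,3,6], [0,4,5], [1,2,3], [1,3,5], [1,5,6], [2,3,4], [3,4,6], [4,5,6]

giving chain groups C_0 ≅ Z^7, C_1 ≅ Z^18, C_2 ≅ Z^12.

The boundary map ∂_1: C_1 → C_0 sends each edge [p,q] (with p < q) to q − p. For instance
  ∂[0,1] = [1] − [0].
The resulting 7×18 matrix has rank 6, and its Smith normal form has invariant factors (1,1,1,1,1,1).

The boundary map ∂_2: C_2 → C_1 sends each 2-simplex [p,q,r] to [q,r] − [p,r] + [p,q]. For instance
  ∂[0,1,6] = [1,6] − [0,6] + [0,1],
  ∂[0,4,5] = [4,5] − [0,5] + [0,4].
The resulting 18×12 matrix has rank 12, and its Smith normal form has invariant factors (1,1,1,1,1,1,1,1,1,1,1,2).

From H_k ≅ ker(∂_k) / im(∂_{k+1}) we obtain:

  H_0: rank C_0 − rank ∂_1 = 7 − 6 = 1, and the invariant factors of ∂_1 are all 1, so H_0 ≅ Z.
  H_1: rank ker ∂_1 − rank ∂_2 = (18 − 6) − 12 = 0, and ∂_2 has invariant factor 2 > 1, so H_1 ≅ Z/2Z.
  H_2: rank ker ∂_2 − rank ∂_3 = (12 − 12) − 0 = 0, and there is no ∂_3, so H_2 ≅ 0.

As a check, the Euler characteristic is 7 − 18 + 12 = 1, which agrees with 1 − 0 + 0 = 1.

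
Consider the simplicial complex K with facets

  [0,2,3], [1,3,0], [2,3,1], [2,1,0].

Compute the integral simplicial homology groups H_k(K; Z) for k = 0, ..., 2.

H_0 = Z,  H_1 = 0,  H_2 = Z.

Take the total order 0 < 1 < 2 < 3 on the vertex set. Then K (dimension 2) consists of the simplices:

  0-simplices (4): [0], [1], [2], [3]
  1-simplices (6): [0,1], [0,2], [0,3], [1,2], [1,3], [2,3]
  2-simplices (4): [0,1,2], [0,1,3], [0,2,3], [1,2,3]

giving chain groups C_0 ≅ Z^4, C_1 ≅ Z^6, C_2 ≅ Z^4.

Boundary ∂_1: C_1 → C_0 sends each edge [p,q] (with p < q) to q − p. For instance
  ∂[0,2] = [2] − [0].
The resulting 4×6 matrix has rank 3, and its Smith normal form has invariant factors (1,1,1).

Boundary ∂_2: C_2 → C_1 sends each 2-simplex [p,q,r] to [q,r] − [p,r] + [p,q]. For instance
  ∂[1,2,3] = [2,3] − [1,3] + [1,2],
  ∂[0,1,2] = [1,2] − [0,2] + [0,1].
The 6×4 boundary matrix has rank 3 and Smith normal form diag(1,1,1).

Computing H_k = (kernel of ∂_k) / (image of ∂_{k+1}):

  H_0: rank C_0 − rank ∂_1 = 4 − 3 = 1, and the invariant factors of ∂_1 are all 1, so H_0 ≅ Z.
  H_1: rank ker ∂_1 − rank ∂_2 = (6 − 3) − 3 = 0, and the invariant factors of ∂_2 are all 1, so H_1 ≅ 0.
  H_2: rank ker ∂_2 − rank ∂_3 = (4 − 3) − 0 = 1, and there is no ∂_3, so H_2 ≅ Z.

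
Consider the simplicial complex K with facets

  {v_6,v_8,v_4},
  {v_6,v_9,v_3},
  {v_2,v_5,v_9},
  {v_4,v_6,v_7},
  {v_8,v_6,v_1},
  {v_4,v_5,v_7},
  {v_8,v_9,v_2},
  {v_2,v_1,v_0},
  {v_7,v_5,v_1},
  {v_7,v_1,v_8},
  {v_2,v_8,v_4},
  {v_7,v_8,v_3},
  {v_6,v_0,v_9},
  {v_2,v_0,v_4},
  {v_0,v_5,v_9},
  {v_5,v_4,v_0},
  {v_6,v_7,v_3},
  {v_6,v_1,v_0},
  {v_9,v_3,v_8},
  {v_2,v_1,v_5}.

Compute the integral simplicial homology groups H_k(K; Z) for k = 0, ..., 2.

H_0 = Z,  H_1 = Z ⊕ Z/2,  H_2 = 0.

We work with the vertex ordering v_0 < v_1 < v_2 < v_3 < v_4 < v_5 < v_6 < v_7 < v_8 < v_9. The simplices of K, each written with vertices in increasing order, are:

  0-simplices (10): [v_0], [v_1], [v_2], [v_3], [v_4], [v_5], [v_6], [v_7], [v_8], [v_9]
  1-simplices (30): (30 of them)
  2-simplices (20): (20 of them)

giving chain groups C_0 ≅ Z^10, C_1 ≅ Z^30, C_2 ≅ Z^20.

Boundary ∂_1: C_1 → C_0 is given by ∂[p,q] = [q] − [p]. For instance
  ∂[v_6,v_9] = [v_9] − [v_6].
The 10×30 boundary matrix has rank 9 and Smith normal form diag(1,1,1,1,1,1,1,1,1).

∂_2: C_2 → C_1 maps a triangle to the signed sum of its edges. For instance
  ∂[v_3,v_7,v_8] = [v_7,v_8] − [v_3,v_8] + [v_3,v_7],
  ∂[v_1,v_7,v_8] = [v_7,v_8] − [v_1,v_8] + [v_1,v_7].
The 30×20 boundary matrix has rank 20 and Smith normal form diag(1,1,1,1,1,1,1,1,1,1,1,1,1,1,1,1,1,1,1,2).

From H_k ≅ ker(∂_k) / im(∂_{k+1}) we obtain:

  H_0: rank C_0 − rank ∂_1 = 10 − 9 = 1, and the invariant factors of ∂_1 are all 1, so H_0 ≅ Z.
  H_1: rank ker ∂_1 − rank ∂_2 = (30 − 9) − 20 = 1, and ∂_2 has invariant factor 2 > 1, so H_1 ≅ Z ⊕ Z/2.
  H_2: rank ker ∂_2 − rank ∂_3 = (20 − 20) − 0 = 0, and there is no ∂_3, so H_2 ≅ 0.

(K is a triangulation of the Klein bottle.)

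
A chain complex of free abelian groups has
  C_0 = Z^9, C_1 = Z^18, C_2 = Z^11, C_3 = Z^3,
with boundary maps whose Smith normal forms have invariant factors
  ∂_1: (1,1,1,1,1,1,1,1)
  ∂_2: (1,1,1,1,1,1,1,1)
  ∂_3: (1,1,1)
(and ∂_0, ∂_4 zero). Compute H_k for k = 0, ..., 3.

H_0 = Z,  H_1 = Z^2,  H_2 = 0,  H_3 = 0.

H_0: b_0 = 9 − 0 − 8 = 1; torsion from ∂_1 factors > 1: none. So H_0 = Z.
H_1: b_1 = 18 − 8 − 8 = 2; torsion from ∂_2 factors > 1: none. So H_1 = Z^2.
H_2: b_2 = 11 − 8 − 3 = 0; torsion from ∂_3 factors > 1: none. So H_2 = 0.
H_3: b_3 = 3 − 3 − 0 = 0; torsion from ∂_4 factors > 1: none. So H_3 = 0.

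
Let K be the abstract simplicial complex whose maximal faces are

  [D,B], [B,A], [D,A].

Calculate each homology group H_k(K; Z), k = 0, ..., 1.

K has 3 vertices, 3 edges.
rank ∂_0 = 0, rank ∂_1 = 2 ⇒ b_0 = 3 − 0 − 2 = 1; all invariant factors of ∂_1 are 1 so no torsion. So H_0 ≅ Z.
rank ∂_1 = 2, rank ∂_2 = 0 ⇒ b_1 = 3 − 2 − 0 = 1. So H_1 ≅ Z.

H_0 ≅ Z,  H_1 ≅ Z.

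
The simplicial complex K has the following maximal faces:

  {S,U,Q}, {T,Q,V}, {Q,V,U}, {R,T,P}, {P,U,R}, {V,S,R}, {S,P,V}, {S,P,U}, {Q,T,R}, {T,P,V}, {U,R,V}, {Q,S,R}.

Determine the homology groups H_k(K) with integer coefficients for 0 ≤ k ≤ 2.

We work with the vertex ordering P < Q < R < S < T < U < V. The simplices of K, each written with vertices in increasing order, are:

  0-simplices (7): P, Q, R, S, T, U, V
  1-simplices (18): PR, PS, PT, PU, PV, QR, QS, QT, QU, QV, RS, RT, RU, RV, SU, SV, TV, UV
  2-simplices (12): PRT, PRU, PSU, PSV, PTV, QRS, QRT, QSU, QTV, QUV, RSV, RUV

Hence C_0 ≅ Z^7, C_1 ≅ Z^18, C_2 ≅ Z^12.

The boundary map ∂_1: C_1 → C_0 sends each edge [p,q] (with p < q) to q − p.
The resulting 7×18 matrix has rank 6, and its Smith normal form has invariant factors (1,1,1,1,1,1).

∂_2: C_2 → C_1 maps a triangle to the signed sum of its edges. For instance
  ∂PRU = RU − PU + PR,
  ∂QUV = UV − QV + QU.
As a 18×12 matrix over Z this has rank 12, with invariant factors (1,1,1,1,1,1,1,1,1,1,1,2).

From H_k ≅ ker(∂_k) / im(∂_{k+1}) we obtain:

  H_0: rank C_0 − rank ∂_1 = 7 − 6 = 1, and the invariant factors of ∂_1 are all 1, so H_0 = Z.
  H_1: rank ker ∂_1 − rank ∂_2 = (18 − 6) − 12 = 0, and ∂_2 has invariant factor 2 > 1, so H_1 = Z/2.
  H_2: rank ker ∂_2 − rank ∂_3 = (12 − 12) − 0 = 0, and there is no ∂_3, so H_2 = 0.

As a check, the Euler characteristic is 7 − 18 + 12 = 1, which agrees with 1 − 0 + 0 = 1.

H_0 = Z,  H_1 = Z/2,  H_2 = 0.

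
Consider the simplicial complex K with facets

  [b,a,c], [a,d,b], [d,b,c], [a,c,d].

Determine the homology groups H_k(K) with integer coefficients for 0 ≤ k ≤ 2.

Take the total order a < b < c < d on the vertex set. Then K (dimension 2) consists of the simplices:

  0-simplices (4): a, b, c, d
  1-simplices (6): ab, ac, ad, bc, bd, cd
  2-simplices (4): abc, abd, acd, bcd

giving chain groups C_0 ≅ Z^4, C_1 ≅ Z^6, C_2 ≅ Z^4.

The boundary map ∂_1: C_1 → C_0 sends each edge [p,q] (with p < q) to q − p. For instance
  ∂bd = d − b.
As a 4×6 matrix over Z this has rank 3, with invariant factors (1,1,1).

Boundary ∂_2: C_2 → C_1 maps a triangle to the signed sum of its edges. For instance
  ∂abd = bd − ad + ab,
  ∂bcd = cd − bd + bc.
As a 6×4 matrix over Z this has rank 3, with invariant factors (1,1,1).

Now H_k = ker ∂_k / im ∂_{k+1}, so:

  H_0: rank C_0 − rank ∂_1 = 4 − 3 = 1, and the invariant factors of ∂_1 are all 1, so H_0 ≅ Z.
  H_1: rank ker ∂_1 − rank ∂_2 = (6 − 3) − 3 = 0, and the invariant factors of ∂_2 are all 1, so H_1 ≅ 0.
  H_2: rank ker ∂_2 − rank ∂_3 = (4 − 3) − 0 = 1, and there is no ∂_3, so H_2 ≅ Z.

As a check, the Euler characteristic is 4 − 6 + 4 = 2, which agrees with 1 − 0 + 1 = 2.

H_0 ≅ Z,  H_1 = 0,  H_2 ≅ Z.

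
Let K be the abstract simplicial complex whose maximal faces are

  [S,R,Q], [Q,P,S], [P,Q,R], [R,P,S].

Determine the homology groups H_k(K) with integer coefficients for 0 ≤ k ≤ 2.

H_0 ≅ Z,  H_1 = 0,  H_2 ≅ Z.

K has 4 vertices, 6 edges, 4 triangles.
rank ∂_0 = 0, rank ∂_1 = 3 ⇒ b_0 = 4 − 0 − 3 = 1; all invariant factors of ∂_1 are 1 so no torsion. So H_0 = Z.
rank ∂_1 = 3, rank ∂_2 = 3 ⇒ b_1 = 6 − 3 − 3 = 0; all invariant factors of ∂_2 are 1 so no torsion. So H_1 = 0.
rank ∂_2 = 3, rank ∂_3 = 0 ⇒ b_2 = 4 − 3 − 0 = 1. So H_2 = Z.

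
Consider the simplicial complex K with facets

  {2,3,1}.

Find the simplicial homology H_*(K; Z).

H_0 ≅ Z,  H_1 = 0,  H_2 = 0.

Take the total order 1 < 2 < 3 on the vertex set. Then K (dimension 2) consists of the simplices:

  0-simplices (3): [1], [2], [3]
  1-simplices (3): [1,2], [1,3], [2,3]
  2-simplices (1): [1,2,3]

Hence C_0 ≅ Z^3, C_1 ≅ Z^3, C_2 ≅ Z^1.

∂_1: C_1 → C_0 is given by ∂[p,q] = [q] − [p]. For instance
  ∂[1,2] = [2] − [1].
This gives a 3×3 integer matrix of rank 2; reducing to Smith normal form yields diagonal entries (1,1).

∂_2: C_2 → C_1 sends each 2-simplex [p,q,r] to [q,r] − [p,r] + [p,q]. For instance
  ∂[1,2,3] = [2,3] − [1,3] + [1,2].
As a 3×1 matrix over Z this has rank 1, with invariant factors (1).

Reading off H_k = ker ∂_k / im ∂_{k+1}:

  H_0: rank C_0 − rank ∂_1 = 3 − 2 = 1, and the invariant factors of ∂_1 are all 1, so H_0 ≅ Z.
  H_1: rank ker ∂_1 − rank ∂_2 = (3 − 2) − 1 = 0, and the invariant factors of ∂_2 are all 1, so H_1 ≅ 0.
  H_2: rank ker ∂_2 − rank ∂_3 = (1 − 1) − 0 = 0, and there is no ∂_3, so H_2 ≅ 0.

(K is a triangulation of the 2-simplex.)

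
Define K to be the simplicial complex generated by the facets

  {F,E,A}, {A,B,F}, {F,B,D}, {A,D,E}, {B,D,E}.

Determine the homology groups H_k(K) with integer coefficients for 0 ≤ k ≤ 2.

H_0 = Z,  H_1 = Z,  H_2 = 0.

Fix the vertex order A < B < D < E < F and write every simplex with vertices in increasing order. Then dim K = 2 and the simplices of K are:

  0-simplices (5): A, B, D, E, F
  1-simplices (10): AB, AD, AE, AF, BD, BE, BF, DE, DF, EF
  2-simplices (5): ABF, ADE, AEF, BDE, BDF

Hence C_0 ≅ Z^5, C_1 ≅ Z^10, C_2 ≅ Z^5.

The boundary map ∂_1: C_1 → C_0 sends each edge [p,q] (with p < q) to q − p. For instance
  ∂AE = E − A.
The resulting 5×10 matrix has rank 4, and its Smith normal form has invariant factors (1,1,1,1).

The boundary map ∂_2: C_2 → C_1 sends each 2-simplex [p,q,r] to [q,r] − [p,r] + [p,q]. For instance
  ∂ABF = BF − AF + AB,
  ∂BDF = DF − BF + BD.
The resulting 10×5 matrix has rank 5, and its Smith normal form has invariant factors (1,1,1,1,1).

Reading off H_k = ker ∂_k / im ∂_{k+1}:

  H_0: rank C_0 − rank ∂_1 = 5 − 4 = 1, and the invariant factors of ∂_1 are all 1, so H_0 = Z.
  H_1: rank ker ∂_1 − rank ∂_2 = (10 − 4) − 5 = 1, and the invariant factors of ∂_2 are all 1, so H_1 = Z.
  H_2: rank ker ∂_2 − rank ∂_3 = (5 − 5) − 0 = 0, and there is no ∂_3, so H_2 = 0.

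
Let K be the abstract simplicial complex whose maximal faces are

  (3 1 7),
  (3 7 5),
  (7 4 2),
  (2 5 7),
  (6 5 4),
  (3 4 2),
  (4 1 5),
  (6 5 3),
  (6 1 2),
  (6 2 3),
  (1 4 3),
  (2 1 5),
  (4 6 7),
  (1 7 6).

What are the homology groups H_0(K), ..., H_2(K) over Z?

Fix the vertex order 1 < 2 < 3 < 4 < 5 < 6 < 7 and write every simplex with vertices in increasing order. Then dim K = 2 and the simplices of K are:

  0-simplices (7): [1], [2], [3], [4], [5], [6], [7]
  1-simplices (21): [1,2], [1,3], [1,4], [1,5], [1,6], [1,7], [2,3], [2,4], [2,5], [2,6], [2,7], [3,4], [3,5], [3,6], [3,7], [4,5], [4,6], [4,7], [5,6], [5,7], [6,7]
  2-simplices (14): [1,2,5], [1,2,6], [1,3,4], [1,3,7], [1,4,5], [1,6,7], [2,3,4], [2,3,6], [2,4,7], [2,5,7], [3,5,6], [3,5,7], [4,5,6], [4,6,7]

giving chain groups C_0 ≅ Z^7, C_1 ≅ Z^21, C_2 ≅ Z^14.

The boundary map ∂_1: C_1 → C_0 sends each edge [p,q] (with p < q) to q − p. For instance
  ∂[3,5] = [5] − [3].
This gives a 7×21 integer matrix of rank 6; reducing to Smith normal form yields diagonal entries (1,1,1,1,1,1).

The boundary map ∂_2: C_2 → C_1 acts by ∂[p,q,r] = [q,r] − [p,r] + [p,q]. For instance
  ∂[3,5,6] = [5,6] − [3,6] + [3,5],
  ∂[1,2,5] = [2,5] − [1,5] + [1,2].
The 21×14 boundary matrix has rank 13 and Smith normal form diag(1,1,1,1,1,1,1,1,1,1,1,1,1).

Now H_k = ker ∂_k / im ∂_{k+1}, so:

  H_0: rank C_0 − rank ∂_1 = 7 − 6 = 1, and the invariant factors of ∂_1 are all 1, so H_0 ≅ Z.
  H_1: rank ker ∂_1 − rank ∂_2 = (21 − 6) − 13 = 2, and the invariant factors of ∂_2 are all 1, so H_1 ≅ Z^2.
  H_2: rank ker ∂_2 − rank ∂_3 = (14 − 13) − 0 = 1, and there is no ∂_3, so H_2 ≅ Z.

As a check, the Euler characteristic is 7 − 21 + 14 = 0, which agrees with 1 − 2 + 1 = 0.

H_0 = Z,  H_1 = Z^2,  H_2 = Z.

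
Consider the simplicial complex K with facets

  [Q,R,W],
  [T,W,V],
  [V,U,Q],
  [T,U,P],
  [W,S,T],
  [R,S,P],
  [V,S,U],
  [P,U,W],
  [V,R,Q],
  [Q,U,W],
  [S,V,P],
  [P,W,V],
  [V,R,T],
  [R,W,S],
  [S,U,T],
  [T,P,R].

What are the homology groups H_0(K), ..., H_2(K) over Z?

H_0 = Z,  H_1 = Z^2,  H_2 = Z.

Order the vertices as P < Q < R < S < T < U < V < W. Listing each simplex with vertices in this order, K has dimension 2 with simplices:

  0-simplices (8): P, Q, R, S, T, U, V, W
  1-simplices (24): PR, PS, PT, PU, PV, PW, QR, QU, QV, QW, RS, RT, RV, RW, ST, SU, SV, SW, TU, TV, TW, UV, UW, VW
  2-simplices (16): PRS, PRT, PSV, PTU, PUW, PVW, QRV, QRW, QUV, QUW, RSW, RTV, STU, STW, SUV, TVW

giving chain groups C_0 ≅ Z^8, C_1 ≅ Z^24, C_2 ≅ Z^16.

The boundary map ∂_1: C_1 → C_0 is given by ∂[p,q] = [q] − [p]. For instance
  ∂TU = U − T.
The 8×24 boundary matrix has rank 7 and Smith normal form diag(1,1,1,1,1,1,1).

The boundary map ∂_2: C_2 → C_1 acts by ∂[p,q,r] = [q,r] − [p,r] + [p,q]. For instance
  ∂SUV = UV − SV + SU,
  ∂PSV = SV − PV + PS.
The resulting 24×16 matrix has rank 15, and its Smith normal form has invariant factors (1,1,1,1,1,1,1,1,1,1,1,1,1,1,1).

Reading off H_k = ker ∂_k / im ∂_{k+1}:

  H_0: rank C_0 − rank ∂_1 = 8 − 7 = 1, and the invariant factors of ∂_1 are all 1, so H_0 = Z.
  H_1: rank ker ∂_1 − rank ∂_2 = (24 − 7) − 15 = 2, and the invariant factors of ∂_2 are all 1, so H_1 = Z^2.
  H_2: rank ker ∂_2 − rank ∂_3 = (16 − 15) − 0 = 1, and there is no ∂_3, so H_2 = Z.

As a check, the Euler characteristic is 8 − 24 + 16 = 0, which agrees with 1 − 2 + 1 = 0.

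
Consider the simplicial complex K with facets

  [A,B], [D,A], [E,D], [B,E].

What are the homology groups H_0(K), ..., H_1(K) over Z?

Take the total order A < B < D < E on the vertex set. Then K (dimension 1) consists of the simplices:

  0-simplices (4): A, B, D, E
  1-simplices (4): AB, AD, BE, DE

so the chain groups are C_0 ≅ Z^4, C_1 ≅ Z^4.

The boundary map ∂_1: C_1 → C_0 maps an edge to its endpoints' difference, ∂[p,q] = q − p.
This gives a 4×4 integer matrix of rank 3; reducing to Smith normal form yields diagonal entries (1,1,1).

Now H_k = ker ∂_k / im ∂_{k+1}, so:

  H_0: rank C_0 − rank ∂_1 = 4 − 3 = 1, and the invariant factors of ∂_1 are all 1, so H_0 ≅ Z.
  H_1: rank ker ∂_1 − rank ∂_2 = (4 − 3) − 0 = 1, and there is no ∂_2, so H_1 ≅ Z.

H_0 = Z,  H_1 = Z.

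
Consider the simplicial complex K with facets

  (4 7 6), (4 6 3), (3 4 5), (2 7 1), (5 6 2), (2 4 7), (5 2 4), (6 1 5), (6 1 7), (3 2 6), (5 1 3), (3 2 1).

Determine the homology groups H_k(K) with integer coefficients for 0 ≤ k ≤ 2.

H_0 ≅ Z,  H_1 ≅ Z/2,  H_2 = 0.

We work with the vertex ordering 1 < 2 < 3 < 4 < 5 < 6 < 7. The simplices of K, each written with vertices in increasing order, are:

  0-simplices (7): [1], [2], [3], [4], [5], [6], [7]
  1-simplices (18): [1,2], [1,3], [1,5], [1,6], [1,7], [2,3], [2,4], [2,5], [2,6], [2,7], [3,4], [3,5], [3,6], [4,5], [4,6], [4,7], [5,6], [6,7]
  2-simplices (12): [1,2,3], [1,2,7], [1,3,5], [1,5,6], [1,6,7], [2,3,6], [2,4,5], [2,4,7], [2,5,6], [3,4,5], [3,4,6], [4,6,7]

so the chain groups are C_0 ≅ Z^7, C_1 ≅ Z^18, C_2 ≅ Z^12.

Boundary ∂_1: C_1 → C_0 sends each edge [p,q] (with p < q) to q − p. For instance
  ∂[4,5] = [5] − [4].
The resulting 7×18 matrix has rank 6, and its Smith normal form has invariant factors (1,1,1,1,1,1).

∂_2: C_2 → C_1 sends each 2-simplex [p,q,r] to [q,r] − [p,r] + [p,q]. For instance
  ∂[1,3,5] = [3,5] − [1,5] + [1,3],
  ∂[3,4,5] = [4,5] − [3,5] + [3,4].
The resulting 18×12 matrix has rank 12, and its Smith normal form has invariant factors (1,1,1,1,1,1,1,1,1,1,1,2).

Now H_k = ker ∂_k / im ∂_{k+1}, so:

  H_0: rank C_0 − rank ∂_1 = 7 − 6 = 1, and the invariant factors of ∂_1 are all 1, so H_0 = Z.
  H_1: rank ker ∂_1 − rank ∂_2 = (18 − 6) − 12 = 0, and ∂_2 has invariant factor 2 > 1, so H_1 = Z/2.
  H_2: rank ker ∂_2 − rank ∂_3 = (12 − 12) − 0 = 0, and there is no ∂_3, so H_2 = 0.

As a check, the Euler characteristic is 7 − 18 + 12 = 1, which agrees with 1 − 0 + 0 = 1.
(K is a triangulation of the real projective plane RP^2.)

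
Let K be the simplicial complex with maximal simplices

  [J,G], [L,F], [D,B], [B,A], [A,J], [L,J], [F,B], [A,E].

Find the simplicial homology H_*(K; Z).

H_0 ≅ Z,  H_1 ≅ Z.

Take the total order A < B < D < E < F < G < J < L on the vertex set. Then K (dimension 1) consists of the simplices:

  0-simplices (8): A, B, D, E, F, G, J, L
  1-simplices (8): AB, AE, AJ, BD, BF, FL, GJ, JL

giving chain groups C_0 ≅ Z^8, C_1 ≅ Z^8.

The boundary map ∂_1: C_1 → C_0 sends each edge [p,q] (with p < q) to q − p.
The 8×8 boundary matrix has rank 7 and Smith normal form diag(1,1,1,1,1,1,1).

From H_k ≅ ker(∂_k) / im(∂_{k+1}) we obtain:

  H_0: rank C_0 − rank ∂_1 = 8 − 7 = 1, and the invariant factors of ∂_1 are all 1, so H_0 ≅ Z.
  H_1: rank ker ∂_1 − rank ∂_2 = (8 − 7) − 0 = 1, and there is no ∂_2, so H_1 ≅ Z.

As a check, the Euler characteristic is 8 − 8 = 0, which agrees with 1 − 1 = 0.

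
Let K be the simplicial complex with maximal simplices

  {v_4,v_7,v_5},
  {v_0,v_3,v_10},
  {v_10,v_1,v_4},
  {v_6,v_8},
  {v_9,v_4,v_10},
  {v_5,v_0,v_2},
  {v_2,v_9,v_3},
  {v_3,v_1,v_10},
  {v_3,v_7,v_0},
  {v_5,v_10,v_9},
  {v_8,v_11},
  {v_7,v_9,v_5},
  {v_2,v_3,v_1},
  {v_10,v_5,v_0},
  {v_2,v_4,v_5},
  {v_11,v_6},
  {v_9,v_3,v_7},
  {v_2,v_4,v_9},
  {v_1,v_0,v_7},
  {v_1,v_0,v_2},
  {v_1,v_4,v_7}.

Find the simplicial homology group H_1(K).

K has 12 vertices, 30 edges, 18 triangles.
rank ∂_1 = 10, rank ∂_2 = 18 ⇒ b_1 = 30 − 10 − 18 = 2; ∂_2 has invariant factor(s) [2] giving torsion. So H_1 ≅ Z^2 × Z/2.

H_1 ≅ Z^2 × Z/2.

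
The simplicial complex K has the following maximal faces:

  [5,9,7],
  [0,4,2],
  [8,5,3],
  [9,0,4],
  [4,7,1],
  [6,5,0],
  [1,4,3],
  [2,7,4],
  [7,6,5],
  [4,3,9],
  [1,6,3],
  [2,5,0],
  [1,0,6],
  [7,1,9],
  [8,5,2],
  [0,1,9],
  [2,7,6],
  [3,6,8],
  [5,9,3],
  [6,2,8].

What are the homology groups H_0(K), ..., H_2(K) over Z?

H_0 = Z,  H_1 = Z ⊕ Z/2,  H_2 = 0.

We work with the vertex ordering 0 < 1 < 2 < 3 < 4 < 5 < 6 < 7 < 8 < 9. The simplices of K, each written with vertices in increasing order, are:

  0-simplices (10): [0], [1], [2], [3], [4], [5], [6], [7], [8], [9]
  1-simplices (30): (30 of them)
  2-simplices (20): (20 of them)

giving chain groups C_0 ≅ Z^10, C_1 ≅ Z^30, C_2 ≅ Z^20.

Boundary ∂_1: C_1 → C_0 maps an edge to its endpoints' difference, ∂[p,q] = q − p. For instance
  ∂[2,5] = [5] − [2].
This gives a 10×30 integer matrix of rank 9; reducing to Smith normal form yields diagonal entries (1,1,1,1,1,1,1,1,1).

∂_2: C_2 → C_1 maps a triangle to the signed sum of its edges. For instance
  ∂[3,5,8] = [5,8] − [3,8] + [3,5],
  ∂[0,2,4] = [2,4] − [0,4] + [0,2].
This gives a 30×20 integer matrix of rank 20; reducing to Smith normal form yields diagonal entries (1,1,1,1,1,1,1,1,1,1,1,1,1,1,1,1,1,1,1,2).

From H_k ≅ ker(∂_k) / im(∂_{k+1}) we obtain:

  H_0: rank C_0 − rank ∂_1 = 10 − 9 = 1, and the invariant factors of ∂_1 are all 1, so H_0 ≅ Z.
  H_1: rank ker ∂_1 − rank ∂_2 = (30 − 9) − 20 = 1, and ∂_2 has invariant factor 2 > 1, so H_1 ≅ Z ⊕ Z/2.
  H_2: rank ker ∂_2 − rank ∂_3 = (20 − 20) − 0 = 0, and there is no ∂_3, so H_2 ≅ 0.

As a check, the Euler characteristic is 10 − 30 + 20 = 0, which agrees with 1 − 1 + 0 = 0.
(K is a triangulation of the Klein bottle.)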